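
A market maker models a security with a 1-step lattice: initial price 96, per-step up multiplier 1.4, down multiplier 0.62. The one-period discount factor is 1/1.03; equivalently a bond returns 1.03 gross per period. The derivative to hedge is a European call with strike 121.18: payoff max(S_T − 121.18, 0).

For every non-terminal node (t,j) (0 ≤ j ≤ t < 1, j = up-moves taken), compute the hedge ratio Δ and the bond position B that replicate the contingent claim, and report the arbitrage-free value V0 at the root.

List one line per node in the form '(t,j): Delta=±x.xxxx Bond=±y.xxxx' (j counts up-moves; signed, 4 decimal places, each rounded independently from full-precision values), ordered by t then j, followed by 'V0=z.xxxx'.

Risk-neutral probability p* = (R−d)/(u−d) = (1.03−0.62)/(1.4−0.62) = 0.5256.
At expiry t=1: V(1,0)=0.0000, V(1,1)=13.2200
  t=0,j=0: stock 96.0000 → up 134.4000 (V=13.2200), down 59.5200 (V=0.0000). Price 6.7466; hedge Δ=0.1765, bond B=-10.2021.
Check: Δ(0,0)·S0 + B(0,0) = 6.7466 = V0.

(0,0): Delta=0.1765 Bond=-10.2021
V0=6.7466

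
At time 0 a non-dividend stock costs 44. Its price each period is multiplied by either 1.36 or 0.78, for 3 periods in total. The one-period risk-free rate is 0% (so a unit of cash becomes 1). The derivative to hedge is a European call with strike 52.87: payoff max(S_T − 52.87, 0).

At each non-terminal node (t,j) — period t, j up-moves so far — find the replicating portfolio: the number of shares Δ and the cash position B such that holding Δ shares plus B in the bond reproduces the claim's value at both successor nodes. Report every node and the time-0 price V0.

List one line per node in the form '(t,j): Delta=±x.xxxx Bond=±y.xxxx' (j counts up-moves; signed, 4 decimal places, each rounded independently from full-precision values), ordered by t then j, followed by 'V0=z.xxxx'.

Risk-neutral probability p* = (R−d)/(u−d) = (1−0.78)/(1.36−0.78) = 0.3793.
Payoff layer (t=3): V(3,0)=0.0000, V(3,1)=0.0000, V(3,2)=10.6083, V(3,3)=57.8101
  t=2,j=0: stock 26.7696 → up 36.4067 (V=0.0000), down 20.8803 (V=0.0000). Price 0.0000; hedge Δ=0.0000, bond B=0.0000.
  t=2,j=1: stock 46.6752 → up 63.4783 (V=10.6083), down 36.4067 (V=0.0000). Price 4.0238; hedge Δ=0.3919, bond B=-14.2663.
  t=2,j=2: stock 81.3824 → up 110.6801 (V=57.8101), down 63.4783 (V=10.6083). Price 28.5124; hedge Δ=1.0000, bond B=-52.8700.
  t=1,j=0: stock 34.3200 → up 46.6752 (V=4.0238), down 26.7696 (V=0.0000). Price 1.5263; hedge Δ=0.2021, bond B=-5.4114.
  t=1,j=1: stock 59.8400 → up 81.3824 (V=28.5124), down 46.6752 (V=4.0238). Price 13.3126; hedge Δ=0.7056, bond B=-28.9091.
  t=0,j=0: stock 44.0000 → up 59.8400 (V=13.3126), down 34.3200 (V=1.5263). Price 5.9970; hedge Δ=0.4618, bond B=-14.3243.
Each (Δ,B) replicates both successor values, so the strategy is self-financing and V0 is arbitrage-free.

(0,0): Delta=0.4618 Bond=-14.3243
(1,0): Delta=0.2021 Bond=-5.4114
(1,1): Delta=0.7056 Bond=-28.9091
(2,0): Delta=0.0000 Bond=0.0000
(2,1): Delta=0.3919 Bond=-14.2663
(2,2): Delta=1.0000 Bond=-52.8700
V0=5.9970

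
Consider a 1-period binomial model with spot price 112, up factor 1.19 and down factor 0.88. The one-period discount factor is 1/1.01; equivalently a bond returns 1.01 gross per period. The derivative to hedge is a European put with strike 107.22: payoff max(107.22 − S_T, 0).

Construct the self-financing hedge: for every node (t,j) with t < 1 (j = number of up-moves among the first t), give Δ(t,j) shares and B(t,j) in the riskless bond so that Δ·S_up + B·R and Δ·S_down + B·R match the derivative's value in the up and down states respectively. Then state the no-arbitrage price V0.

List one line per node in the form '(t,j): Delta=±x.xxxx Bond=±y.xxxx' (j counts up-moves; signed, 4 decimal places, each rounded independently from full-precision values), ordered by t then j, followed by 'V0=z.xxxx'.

(0,0): Delta=-0.2494 Bond=32.9141
V0=4.9786

The replicating-portfolio and risk-neutral prices coincide; use p* = (1.01−0.88)/(1.19−0.88) = 0.4194 for the latter.
Payoff layer (t=1): V(1,0)=8.6600, V(1,1)=0.0000
  t=0,j=0: stock 112.0000 → up 133.2800 (V=0.0000), down 98.5600 (V=8.6600). Price 4.9786; hedge Δ=-0.2494, bond B=32.9141.
Check: Δ(0,0)·S0 + B(0,0) = 4.9786 = V0.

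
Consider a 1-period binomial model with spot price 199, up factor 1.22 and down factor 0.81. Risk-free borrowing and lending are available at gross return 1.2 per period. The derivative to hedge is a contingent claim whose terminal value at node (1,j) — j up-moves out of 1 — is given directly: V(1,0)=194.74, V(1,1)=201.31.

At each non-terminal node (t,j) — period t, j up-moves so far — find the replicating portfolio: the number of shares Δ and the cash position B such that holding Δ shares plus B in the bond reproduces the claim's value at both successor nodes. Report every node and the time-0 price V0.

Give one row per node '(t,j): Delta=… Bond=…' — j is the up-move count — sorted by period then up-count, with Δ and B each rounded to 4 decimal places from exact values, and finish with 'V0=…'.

(0,0): Delta=0.0805 Bond=151.4669
V0=167.4913

The replicating-portfolio and risk-neutral prices coincide; use p* = (1.2−0.81)/(1.22−0.81) = 0.9512 for the latter.
Terminal values V(1,·): V(1,0)=194.7400, V(1,1)=201.3100
Node (0,0) S=199.0000: V=(p*·201.3100+(1−p*)·194.7400)/1.2=167.4913; Δ=(201.3100−194.7400)/(242.7800−161.1900)=0.0805; B=V−Δ·S=151.4669
Check: Δ(0,0)·S0 + B(0,0) = 167.4913 = V0.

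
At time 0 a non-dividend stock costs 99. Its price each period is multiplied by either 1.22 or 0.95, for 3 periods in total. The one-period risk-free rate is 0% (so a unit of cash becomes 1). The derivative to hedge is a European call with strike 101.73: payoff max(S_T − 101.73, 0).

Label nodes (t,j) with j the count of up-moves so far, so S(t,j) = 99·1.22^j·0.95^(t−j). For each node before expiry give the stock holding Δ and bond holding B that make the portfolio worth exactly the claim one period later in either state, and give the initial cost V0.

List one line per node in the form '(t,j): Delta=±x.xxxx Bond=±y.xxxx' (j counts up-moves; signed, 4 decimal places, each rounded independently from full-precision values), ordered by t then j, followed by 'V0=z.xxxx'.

Under the risk-neutral measure, an up-move has probability p* = (R−d)/(u−d) = 0.1852 and values discount at R = 1.
At expiry t=3: V(3,0)=0.0000, V(3,1)=7.2739, V(3,2)=38.2540, V(3,3)=78.0390
Node (2,0) S=89.3475: V=(p*·7.2739+(1−p*)·0.0000)/1=1.3470; Δ=(7.2739−0.0000)/(109.0039−84.8801)=0.3015; B=V−Δ·S=-25.5935
Node (2,1) S=114.7410: V=(p*·38.2540+(1−p*)·7.2739)/1=13.0110; Δ=(38.2540−7.2739)/(139.9840−109.0039)=1.0000; B=V−Δ·S=-101.7300
Node (2,2) S=147.3516: V=(p*·78.0390+(1−p*)·38.2540)/1=45.6216; Δ=(78.0390−38.2540)/(179.7690−139.9840)=1.0000; B=V−Δ·S=-101.7300
Node (1,0) S=94.0500: V=(p*·13.0110+(1−p*)·1.3470)/1=3.5070; Δ=(13.0110−1.3470)/(114.7410−89.3475)=0.4593; B=V−Δ·S=-39.6929
Node (1,1) S=120.7800: V=(p*·45.6216+(1−p*)·13.0110)/1=19.0500; Δ=(45.6216−13.0110)/(147.3516−114.7410)=1.0000; B=V−Δ·S=-101.7300
Node (0,0) S=99.0000: V=(p*·19.0500+(1−p*)·3.5070)/1=6.3854; Δ=(19.0500−3.5070)/(120.7800−94.0500)=0.5815; B=V−Δ·S=-51.1812
Root portfolio cost Δ·99+B reproduces V0=6.3854.

(0,0): Delta=0.5815 Bond=-51.1812
(1,0): Delta=0.4593 Bond=-39.6929
(1,1): Delta=1.0000 Bond=-101.7300
(2,0): Delta=0.3015 Bond=-25.5935
(2,1): Delta=1.0000 Bond=-101.7300
(2,2): Delta=1.0000 Bond=-101.7300
V0=6.3854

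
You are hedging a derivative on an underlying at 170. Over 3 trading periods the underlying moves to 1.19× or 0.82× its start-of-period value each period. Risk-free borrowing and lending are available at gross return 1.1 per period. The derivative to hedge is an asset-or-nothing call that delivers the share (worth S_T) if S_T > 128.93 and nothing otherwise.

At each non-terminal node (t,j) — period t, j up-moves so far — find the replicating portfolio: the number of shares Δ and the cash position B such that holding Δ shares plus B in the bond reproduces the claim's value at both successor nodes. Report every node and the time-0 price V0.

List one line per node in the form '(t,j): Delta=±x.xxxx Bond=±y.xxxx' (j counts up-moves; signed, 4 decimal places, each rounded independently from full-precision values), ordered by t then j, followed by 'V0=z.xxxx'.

Risk-neutral probability p* = (R−d)/(u−d) = (1.1−0.82)/(1.19−0.82) = 0.7568.
Payoff layer (t=3): V(3,0)=0.0000, V(3,1)=136.0265, V(3,2)=197.4043, V(3,3)=286.4770
Node (2,0) S=114.3080: V=(p*·136.0265+(1−p*)·0.0000)/1.1=93.5809; Δ=(136.0265−0.0000)/(136.0265−93.7326)=3.2162; B=V−Δ·S=-274.0583
Node (2,1) S=165.8860: V=(p*·197.4043+(1−p*)·136.0265)/1.1=165.8860; Δ=(197.4043−136.0265)/(197.4043−136.0265)=1.0000; B=V−Δ·S=0.0000
Node (2,2) S=240.7370: V=(p*·286.4770+(1−p*)·197.4043)/1.1=240.7370; Δ=(286.4770−197.4043)/(286.4770−197.4043)=1.0000; B=V−Δ·S=0.0000
Node (1,0) S=139.4000: V=(p*·165.8860+(1−p*)·93.5809)/1.1=134.8166; Δ=(165.8860−93.5809)/(165.8860−114.3080)=1.4019; B=V−Δ·S=-60.6026
Node (1,1) S=202.3000: V=(p*·240.7370+(1−p*)·165.8860)/1.1=202.3000; Δ=(240.7370−165.8860)/(240.7370−165.8860)=1.0000; B=V−Δ·S=0.0000
Node (0,0) S=170.0000: V=(p*·202.3000+(1−p*)·134.8166)/1.1=168.9865; Δ=(202.3000−134.8166)/(202.3000−139.4000)=1.0729; B=V−Δ·S=-13.4011
The time-0 hedge costs 168.9865, which is the no-arbitrage price.

(0,0): Delta=1.0729 Bond=-13.4011
(1,0): Delta=1.4019 Bond=-60.6026
(1,1): Delta=1.0000 Bond=0.0000
(2,0): Delta=3.2162 Bond=-274.0583
(2,1): Delta=1.0000 Bond=0.0000
(2,2): Delta=1.0000 Bond=0.0000
V0=168.9865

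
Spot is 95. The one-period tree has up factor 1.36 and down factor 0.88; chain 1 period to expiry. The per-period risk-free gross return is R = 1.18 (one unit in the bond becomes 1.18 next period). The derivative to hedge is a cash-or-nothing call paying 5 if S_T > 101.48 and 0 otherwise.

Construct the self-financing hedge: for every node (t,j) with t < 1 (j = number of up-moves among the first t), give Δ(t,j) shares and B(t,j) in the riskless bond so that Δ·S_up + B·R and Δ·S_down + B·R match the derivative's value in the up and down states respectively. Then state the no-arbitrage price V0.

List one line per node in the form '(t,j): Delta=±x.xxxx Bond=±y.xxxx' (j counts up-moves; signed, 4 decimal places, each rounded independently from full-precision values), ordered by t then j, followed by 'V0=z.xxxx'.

Risk-neutral probability p* = (R−d)/(u−d) = (1.18−0.88)/(1.36−0.88) = 0.6250.
Terminal values V(1,·): V(1,0)=0.0000, V(1,1)=5.0000
Node (0,0) S=95.0000: V=(p*·5.0000+(1−p*)·0.0000)/1.18=2.6483; Δ=(5.0000−0.0000)/(129.2000−83.6000)=0.1096; B=V−Δ·S=-7.7684
Self-financing check: at every node Δ·S+B equals the discounted successor values.

(0,0): Delta=0.1096 Bond=-7.7684
V0=2.6483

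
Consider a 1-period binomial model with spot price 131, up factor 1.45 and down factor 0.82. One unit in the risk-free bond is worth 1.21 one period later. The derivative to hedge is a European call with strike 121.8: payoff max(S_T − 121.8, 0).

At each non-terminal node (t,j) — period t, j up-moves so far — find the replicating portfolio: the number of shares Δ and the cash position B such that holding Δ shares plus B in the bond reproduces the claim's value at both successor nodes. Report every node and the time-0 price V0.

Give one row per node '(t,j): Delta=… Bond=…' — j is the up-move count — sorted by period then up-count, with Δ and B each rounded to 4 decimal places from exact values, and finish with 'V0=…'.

Risk-neutral probability p* = (R−d)/(u−d) = (1.21−0.82)/(1.45−0.82) = 0.6190.
Payoff layer (t=1): V(1,0)=0.0000, V(1,1)=68.1500
(0,0): S=131.0000. Δ = (V_up−V_dn)/(S_up−S_dn) = (68.1500−0.0000)/(189.9500−107.4200) = 0.8258. V = [p*·68.1500 + (1−p*)·0.0000]/1.21 = 34.8662. B = V − Δ·S = -73.3084.
The time-0 hedge costs 34.8662, which is the no-arbitrage price.

(0,0): Delta=0.8258 Bond=-73.3084
V0=34.8662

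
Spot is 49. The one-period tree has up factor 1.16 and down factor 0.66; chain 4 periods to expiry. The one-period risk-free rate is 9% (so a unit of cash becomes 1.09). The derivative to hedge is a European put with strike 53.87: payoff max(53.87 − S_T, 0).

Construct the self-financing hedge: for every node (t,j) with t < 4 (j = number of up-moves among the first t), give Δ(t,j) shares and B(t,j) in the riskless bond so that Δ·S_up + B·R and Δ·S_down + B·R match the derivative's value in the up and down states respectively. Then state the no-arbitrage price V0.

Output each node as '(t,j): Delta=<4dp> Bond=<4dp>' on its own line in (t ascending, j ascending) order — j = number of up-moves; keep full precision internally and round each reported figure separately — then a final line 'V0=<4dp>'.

The replicating-portfolio and risk-neutral prices coincide; use p* = (1.09−0.66)/(1.16−0.66) = 0.8600 for the latter.
Terminal payoffs: V(4,0)=44.5724, V(4,1)=37.5287, V(4,2)=25.1490, V(4,3)=3.3906, V(4,4)=0.0000
(3,0): S=14.0873. Δ = (V_up−V_dn)/(S_up−S_dn) = (37.5287−44.5724)/(16.3413−9.2976) = -1.0000. V = [p*·37.5287 + (1−p*)·44.5724]/1.09 = 35.3347. B = V − Δ·S = 49.4220.
(3,1): S=24.7595. Δ = (V_up−V_dn)/(S_up−S_dn) = (25.1490−37.5287)/(28.7210−16.3413) = -1.0000. V = [p*·25.1490 + (1−p*)·37.5287]/1.09 = 24.6625. B = V − Δ·S = 49.4220.
(3,2): S=43.5167. Δ = (V_up−V_dn)/(S_up−S_dn) = (3.3906−25.1490)/(50.4794−28.7210) = -1.0000. V = [p*·3.3906 + (1−p*)·25.1490]/1.09 = 5.9053. B = V − Δ·S = 49.4220.
(3,3): S=76.4839. Δ = (V_up−V_dn)/(S_up−S_dn) = (0.0000−3.3906)/(88.7213−50.4794) = -0.0887. V = [p*·0.0000 + (1−p*)·3.3906]/1.09 = 0.4355. B = V − Δ·S = 7.2167.
(2,0): S=21.3444. Δ = (V_up−V_dn)/(S_up−S_dn) = (24.6625−35.3347)/(24.7595−14.0873) = -1.0000. V = [p*·24.6625 + (1−p*)·35.3347]/1.09 = 23.9969. B = V − Δ·S = 45.3413.
(2,1): S=37.5144. Δ = (V_up−V_dn)/(S_up−S_dn) = (5.9053−24.6625)/(43.5167−24.7595) = -1.0000. V = [p*·5.9053 + (1−p*)·24.6625]/1.09 = 7.8269. B = V − Δ·S = 45.3413.
(2,2): S=65.9344. Δ = (V_up−V_dn)/(S_up−S_dn) = (0.4355−5.9053)/(76.4839−43.5167) = -0.1659. V = [p*·0.4355 + (1−p*)·5.9053]/1.09 = 1.1021. B = V − Δ·S = 12.0417.
(1,0): S=32.3400. Δ = (V_up−V_dn)/(S_up−S_dn) = (7.8269−23.9969)/(37.5144−21.3444) = -1.0000. V = [p*·7.8269 + (1−p*)·23.9969]/1.09 = 9.2575. B = V − Δ·S = 41.5975.
(1,1): S=56.8400. Δ = (V_up−V_dn)/(S_up−S_dn) = (1.1021−7.8269)/(65.9344−37.5144) = -0.2366. V = [p*·1.1021 + (1−p*)·7.8269]/1.09 = 1.8748. B = V − Δ·S = 15.3245.
(0,0): S=49.0000. Δ = (V_up−V_dn)/(S_up−S_dn) = (1.8748−9.2575)/(56.8400−32.3400) = -0.3013. V = [p*·1.8748 + (1−p*)·9.2575]/1.09 = 2.6683. B = V − Δ·S = 17.4337.
Each (Δ,B) replicates both successor values, so the strategy is self-financing and V0 is arbitrage-free.

(0,0): Delta=-0.3013 Bond=17.4337
(1,0): Delta=-1.0000 Bond=41.5975
(1,1): Delta=-0.2366 Bond=15.3245
(2,0): Delta=-1.0000 Bond=45.3413
(2,1): Delta=-1.0000 Bond=45.3413
(2,2): Delta=-0.1659 Bond=12.0417
(3,0): Delta=-1.0000 Bond=49.4220
(3,1): Delta=-1.0000 Bond=49.4220
(3,2): Delta=-1.0000 Bond=49.4220
(3,3): Delta=-0.0887 Bond=7.2167
V0=2.6683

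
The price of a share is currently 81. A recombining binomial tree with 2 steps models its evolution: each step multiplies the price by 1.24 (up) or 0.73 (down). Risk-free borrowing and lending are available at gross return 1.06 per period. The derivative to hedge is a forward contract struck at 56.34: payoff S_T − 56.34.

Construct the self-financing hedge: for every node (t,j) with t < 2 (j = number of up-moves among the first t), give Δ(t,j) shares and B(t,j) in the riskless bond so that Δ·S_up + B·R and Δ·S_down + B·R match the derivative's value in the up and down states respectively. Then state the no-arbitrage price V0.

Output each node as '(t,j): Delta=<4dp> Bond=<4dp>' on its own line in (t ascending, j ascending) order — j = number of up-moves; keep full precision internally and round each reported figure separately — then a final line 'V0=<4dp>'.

Under the risk-neutral measure, an up-move has probability p* = (R−d)/(u−d) = 0.6471 and values discount at R = 1.06.
Terminal payoffs: V(2,0)=-13.1751, V(2,1)=16.9812, V(2,2)=68.2056
Node (1,0) S=59.1300: V=(p*·16.9812+(1−p*)·-13.1751)/1.06=5.9791; Δ=(16.9812−-13.1751)/(73.3212−43.1649)=1.0000; B=V−Δ·S=-53.1509
Node (1,1) S=100.4400: V=(p*·68.2056+(1−p*)·16.9812)/1.06=47.2891; Δ=(68.2056−16.9812)/(124.5456−73.3212)=1.0000; B=V−Δ·S=-53.1509
Node (0,0) S=81.0000: V=(p*·47.2891+(1−p*)·5.9791)/1.06=30.8576; Δ=(47.2891−5.9791)/(100.4400−59.1300)=1.0000; B=V−Δ·S=-50.1424
Self-financing check: at every node Δ·S+B equals the discounted successor values.

(0,0): Delta=1.0000 Bond=-50.1424
(1,0): Delta=1.0000 Bond=-53.1509
(1,1): Delta=1.0000 Bond=-53.1509
V0=30.8576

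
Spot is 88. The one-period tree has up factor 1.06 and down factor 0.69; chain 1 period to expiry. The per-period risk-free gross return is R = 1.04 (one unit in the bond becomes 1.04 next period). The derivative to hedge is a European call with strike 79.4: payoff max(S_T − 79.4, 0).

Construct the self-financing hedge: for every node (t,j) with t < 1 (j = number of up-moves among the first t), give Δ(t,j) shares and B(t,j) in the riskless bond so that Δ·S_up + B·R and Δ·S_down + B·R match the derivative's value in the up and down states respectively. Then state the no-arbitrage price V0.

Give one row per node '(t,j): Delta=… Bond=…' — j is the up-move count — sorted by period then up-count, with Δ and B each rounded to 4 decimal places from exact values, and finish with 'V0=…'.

(0,0): Delta=0.4263 Bond=-24.8888
V0=12.6247

The replicating-portfolio and risk-neutral prices coincide; use p* = (1.04−0.69)/(1.06−0.69) = 0.9459 for the latter.
Payoff layer (t=1): V(1,0)=0.0000, V(1,1)=13.8800
  t=0,j=0: stock 88.0000 → up 93.2800 (V=13.8800), down 60.7200 (V=0.0000). Price 12.6247; hedge Δ=0.4263, bond B=-24.8888.
Root portfolio cost Δ·88+B reproduces V0=12.6247.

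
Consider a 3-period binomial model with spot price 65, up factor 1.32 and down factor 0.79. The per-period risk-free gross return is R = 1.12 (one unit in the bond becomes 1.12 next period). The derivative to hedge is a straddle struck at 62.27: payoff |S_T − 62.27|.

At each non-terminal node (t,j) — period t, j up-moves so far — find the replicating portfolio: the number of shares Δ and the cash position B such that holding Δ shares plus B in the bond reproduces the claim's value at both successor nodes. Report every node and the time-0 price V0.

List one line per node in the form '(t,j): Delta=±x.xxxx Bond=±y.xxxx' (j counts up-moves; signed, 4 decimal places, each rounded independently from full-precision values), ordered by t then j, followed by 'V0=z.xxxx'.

(0,0): Delta=0.6686 Bond=-17.1676
(1,0): Delta=0.1113 Bond=9.3892
(1,1): Delta=0.8708 Bond=-36.5713
(2,0): Delta=-1.0000 Bond=55.5982
(2,1): Delta=0.5144 Bond=-16.8067
(2,2): Delta=1.0000 Bond=-55.5982
V0=26.2921

Under the risk-neutral measure, an up-move has probability p* = (R−d)/(u−d) = 0.6226 and values discount at R = 1.12.
Payoff layer (t=3): V(3,0)=30.2225, V(3,1)=8.7222, V(3,2)=27.2022, V(3,3)=87.2279
  t=2,j=0: stock 40.5665 → up 53.5478 (V=8.7222), down 32.0475 (V=30.2225). Price 15.0317; hedge Δ=-1.0000, bond B=55.5982.
  t=2,j=1: stock 67.7820 → up 89.4722 (V=27.2022), down 53.5478 (V=8.7222). Price 18.0613; hedge Δ=0.5144, bond B=-16.8067.
  t=2,j=2: stock 113.2560 → up 149.4979 (V=87.2279), down 89.4722 (V=27.2022). Price 57.6578; hedge Δ=1.0000, bond B=-55.5982.
  t=1,j=0: stock 51.3500 → up 67.7820 (V=18.0613), down 40.5665 (V=15.0317). Price 15.1054; hedge Δ=0.1113, bond B=9.3892.
  t=1,j=1: stock 85.8000 → up 113.2560 (V=57.6578), down 67.7820 (V=18.0613). Price 38.1390; hedge Δ=0.8708, bond B=-36.5713.
  t=0,j=0: stock 65.0000 → up 85.8000 (V=38.1390), down 51.3500 (V=15.1054). Price 26.2921; hedge Δ=0.6686, bond B=-17.1676.
Each (Δ,B) replicates both successor values, so the strategy is self-financing and V0 is arbitrage-free.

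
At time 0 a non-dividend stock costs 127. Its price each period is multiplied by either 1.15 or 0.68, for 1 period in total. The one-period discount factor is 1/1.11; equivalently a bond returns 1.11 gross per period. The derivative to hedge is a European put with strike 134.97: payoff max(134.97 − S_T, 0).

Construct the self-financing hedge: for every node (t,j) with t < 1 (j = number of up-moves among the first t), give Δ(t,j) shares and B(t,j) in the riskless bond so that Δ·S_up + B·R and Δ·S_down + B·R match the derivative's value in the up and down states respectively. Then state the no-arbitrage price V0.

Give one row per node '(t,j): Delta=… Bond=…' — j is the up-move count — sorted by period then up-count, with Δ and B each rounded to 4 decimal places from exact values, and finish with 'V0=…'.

Risk-neutral probability p* = (R−d)/(u−d) = (1.11−0.68)/(1.15−0.68) = 0.9149.
At expiry t=1: V(1,0)=48.6100, V(1,1)=0.0000
Node (0,0) S=127.0000: V=(p*·0.0000+(1−p*)·48.6100)/1.11=3.7270; Δ=(0.0000−48.6100)/(146.0500−86.3600)=-0.8144; B=V−Δ·S=107.1526
Each (Δ,B) replicates both successor values, so the strategy is self-financing and V0 is arbitrage-free.

(0,0): Delta=-0.8144 Bond=107.1526
V0=3.7270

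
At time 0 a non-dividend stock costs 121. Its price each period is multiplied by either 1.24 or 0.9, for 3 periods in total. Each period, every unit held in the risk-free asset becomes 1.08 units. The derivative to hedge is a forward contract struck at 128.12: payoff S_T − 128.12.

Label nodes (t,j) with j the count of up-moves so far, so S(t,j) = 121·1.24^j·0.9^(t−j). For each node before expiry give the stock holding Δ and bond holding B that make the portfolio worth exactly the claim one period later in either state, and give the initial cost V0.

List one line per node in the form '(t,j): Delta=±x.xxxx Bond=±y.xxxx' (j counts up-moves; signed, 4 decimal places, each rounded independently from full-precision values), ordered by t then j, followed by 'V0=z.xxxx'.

(0,0): Delta=1.0000 Bond=-101.7058
(1,0): Delta=1.0000 Bond=-109.8422
(1,1): Delta=1.0000 Bond=-109.8422
(2,0): Delta=1.0000 Bond=-118.6296
(2,1): Delta=1.0000 Bond=-118.6296
(2,2): Delta=1.0000 Bond=-118.6296
V0=19.2942

No-arbitrage ⇒ martingale measure with p* = (R−d)/(u−d) = 0.5294.
Payoff layer (t=3): V(3,0)=-39.9110, V(3,1)=-6.5876, V(3,2)=39.3246, V(3,3)=102.5815
Node (2,0) S=98.0100: V=(p*·-6.5876+(1−p*)·-39.9110)/1.08=-20.6196; Δ=(-6.5876−-39.9110)/(121.5324−88.2090)=1.0000; B=V−Δ·S=-118.6296
Node (2,1) S=135.0360: V=(p*·39.3246+(1−p*)·-6.5876)/1.08=16.4064; Δ=(39.3246−-6.5876)/(167.4446−121.5324)=1.0000; B=V−Δ·S=-118.6296
Node (2,2) S=186.0496: V=(p*·102.5815+(1−p*)·39.3246)/1.08=67.4200; Δ=(102.5815−39.3246)/(230.7015−167.4446)=1.0000; B=V−Δ·S=-118.6296
Node (1,0) S=108.9000: V=(p*·16.4064+(1−p*)·-20.6196)/1.08=-0.9422; Δ=(16.4064−-20.6196)/(135.0360−98.0100)=1.0000; B=V−Δ·S=-109.8422
Node (1,1) S=150.0400: V=(p*·67.4200+(1−p*)·16.4064)/1.08=40.1978; Δ=(67.4200−16.4064)/(186.0496−135.0360)=1.0000; B=V−Δ·S=-109.8422
Node (0,0) S=121.0000: V=(p*·40.1978+(1−p*)·-0.9422)/1.08=19.2942; Δ=(40.1978−-0.9422)/(150.0400−108.9000)=1.0000; B=V−Δ·S=-101.7058
The time-0 hedge costs 19.2942, which is the no-arbitrage price.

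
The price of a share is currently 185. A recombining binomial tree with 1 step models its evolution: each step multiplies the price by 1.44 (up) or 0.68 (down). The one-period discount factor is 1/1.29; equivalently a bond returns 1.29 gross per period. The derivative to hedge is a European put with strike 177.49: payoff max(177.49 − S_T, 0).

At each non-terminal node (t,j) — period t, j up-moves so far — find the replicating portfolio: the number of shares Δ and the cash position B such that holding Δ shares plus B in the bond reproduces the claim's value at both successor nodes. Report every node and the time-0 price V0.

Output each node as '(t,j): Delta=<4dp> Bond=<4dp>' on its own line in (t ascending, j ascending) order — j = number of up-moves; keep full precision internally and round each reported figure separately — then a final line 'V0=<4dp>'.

(0,0): Delta=-0.3676 Bond=75.9217
V0=7.9085

Since d<R<u, set p* = (R−d)/(u−d) = 0.8026; price each node as the discounted p*-expectation of its children.
Terminal payoffs: V(1,0)=51.6900, V(1,1)=0.0000
  t=0,j=0: stock 185.0000 → up 266.4000 (V=0.0000), down 125.8000 (V=51.6900). Price 7.9085; hedge Δ=-0.3676, bond B=75.9217.
The time-0 hedge costs 7.9085, which is the no-arbitrage price.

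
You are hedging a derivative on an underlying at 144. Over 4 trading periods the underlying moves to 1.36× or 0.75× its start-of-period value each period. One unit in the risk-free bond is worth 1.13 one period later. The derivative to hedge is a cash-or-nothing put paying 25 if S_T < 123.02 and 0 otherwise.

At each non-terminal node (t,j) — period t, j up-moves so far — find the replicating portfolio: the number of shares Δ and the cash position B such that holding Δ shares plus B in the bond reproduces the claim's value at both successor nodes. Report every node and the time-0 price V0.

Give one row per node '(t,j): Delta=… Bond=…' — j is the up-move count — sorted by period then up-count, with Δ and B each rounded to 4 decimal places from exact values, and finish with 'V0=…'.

(0,0): Delta=-0.0524 Bond=9.9044
(1,0): Delta=-0.1396 Bond=20.6098
(1,1): Delta=-0.0233 Bond=5.4917
(2,0): Delta=-0.2789 Bond=34.5744
(2,1): Delta=-0.0931 Bond=16.4585
(2,2): Delta=0.0000 Bond=0.0000
(3,0): Delta=0.0000 Bond=22.1239
(3,1): Delta=-0.3720 Bond=49.3254
(3,2): Delta=0.0000 Bond=0.0000
(3,3): Delta=0.0000 Bond=0.0000
V0=2.3579

The replicating-portfolio and risk-neutral prices coincide; use p* = (1.13−0.75)/(1.36−0.75) = 0.6230 for the latter.
Terminal payoffs: V(4,0)=25.0000, V(4,1)=25.0000, V(4,2)=0.0000, V(4,3)=0.0000, V(4,4)=0.0000
(3,0): S=60.7500. Δ = (V_up−V_dn)/(S_up−S_dn) = (25.0000−25.0000)/(82.6200−45.5625) = 0.0000. V = [p*·25.0000 + (1−p*)·25.0000]/1.13 = 22.1239. B = V − Δ·S = 22.1239.
(3,1): S=110.1600. Δ = (V_up−V_dn)/(S_up−S_dn) = (0.0000−25.0000)/(149.8176−82.6200) = -0.3720. V = [p*·0.0000 + (1−p*)·25.0000]/1.13 = 8.3418. B = V − Δ·S = 49.3254.
(3,2): S=199.7568. Δ = (V_up−V_dn)/(S_up−S_dn) = (0.0000−0.0000)/(271.6692−149.8176) = 0.0000. V = [p*·0.0000 + (1−p*)·0.0000]/1.13 = 0.0000. B = V − Δ·S = 0.0000.
(3,3): S=362.2257. Δ = (V_up−V_dn)/(S_up−S_dn) = (0.0000−0.0000)/(492.6269−271.6692) = 0.0000. V = [p*·0.0000 + (1−p*)·0.0000]/1.13 = 0.0000. B = V − Δ·S = 0.0000.
(2,0): S=81.0000. Δ = (V_up−V_dn)/(S_up−S_dn) = (8.3418−22.1239)/(110.1600−60.7500) = -0.2789. V = [p*·8.3418 + (1−p*)·22.1239]/1.13 = 11.9808. B = V − Δ·S = 34.5744.
(2,1): S=146.8800. Δ = (V_up−V_dn)/(S_up−S_dn) = (0.0000−8.3418)/(199.7568−110.1600) = -0.0931. V = [p*·0.0000 + (1−p*)·8.3418]/1.13 = 2.7834. B = V − Δ·S = 16.4585.
(2,2): S=266.3424. Δ = (V_up−V_dn)/(S_up−S_dn) = (0.0000−0.0000)/(362.2257−199.7568) = 0.0000. V = [p*·0.0000 + (1−p*)·0.0000]/1.13 = 0.0000. B = V − Δ·S = 0.0000.
(1,0): S=108.0000. Δ = (V_up−V_dn)/(S_up−S_dn) = (2.7834−11.9808)/(146.8800−81.0000) = -0.1396. V = [p*·2.7834 + (1−p*)·11.9808]/1.13 = 5.5321. B = V − Δ·S = 20.6098.
(1,1): S=195.8400. Δ = (V_up−V_dn)/(S_up−S_dn) = (0.0000−2.7834)/(266.3424−146.8800) = -0.0233. V = [p*·0.0000 + (1−p*)·2.7834]/1.13 = 0.9287. B = V − Δ·S = 5.4917.
(0,0): S=144.0000. Δ = (V_up−V_dn)/(S_up−S_dn) = (0.9287−5.5321)/(195.8400−108.0000) = -0.0524. V = [p*·0.9287 + (1−p*)·5.5321]/1.13 = 2.3579. B = V − Δ·S = 9.9044.
Root portfolio cost Δ·144+B reproduces V0=2.3579.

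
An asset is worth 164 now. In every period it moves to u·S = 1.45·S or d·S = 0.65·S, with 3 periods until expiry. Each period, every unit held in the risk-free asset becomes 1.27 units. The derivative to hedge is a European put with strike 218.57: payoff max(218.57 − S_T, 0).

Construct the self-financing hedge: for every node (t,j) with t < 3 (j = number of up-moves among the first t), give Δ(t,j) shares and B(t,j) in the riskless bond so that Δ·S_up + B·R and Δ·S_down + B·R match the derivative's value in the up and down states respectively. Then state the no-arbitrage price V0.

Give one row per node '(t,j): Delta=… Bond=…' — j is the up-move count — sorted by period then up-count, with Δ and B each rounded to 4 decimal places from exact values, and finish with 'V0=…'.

(0,0): Delta=-0.2079 Bond=41.8461
(1,0): Delta=-0.9602 Bond=133.3444
(1,1): Delta=-0.1100 Bond=29.8608
(2,0): Delta=-1.0000 Bond=172.1024
(2,1): Delta=-0.9551 Bond=168.5475
(2,2): Delta=0.0000 Bond=0.0000
V0=7.7511

Under the risk-neutral measure, an up-move has probability p* = (R−d)/(u−d) = 0.7750 and values discount at R = 1.27.
Payoff layer (t=3): V(3,0)=173.5315, V(3,1)=118.0995, V(3,2)=0.0000, V(3,3)=0.0000
(2,0): S=69.2900. Δ = (V_up−V_dn)/(S_up−S_dn) = (118.0995−173.5315)/(100.4705−45.0385) = -1.0000. V = [p*·118.0995 + (1−p*)·173.5315]/1.27 = 102.8124. B = V − Δ·S = 172.1024.
(2,1): S=154.5700. Δ = (V_up−V_dn)/(S_up−S_dn) = (0.0000−118.0995)/(224.1265−100.4705) = -0.9551. V = [p*·0.0000 + (1−p*)·118.0995]/1.27 = 20.9231. B = V − Δ·S = 168.5475.
(2,2): S=344.8100. Δ = (V_up−V_dn)/(S_up−S_dn) = (0.0000−0.0000)/(499.9745−224.1265) = 0.0000. V = [p*·0.0000 + (1−p*)·0.0000]/1.27 = 0.0000. B = V − Δ·S = 0.0000.
(1,0): S=106.6000. Δ = (V_up−V_dn)/(S_up−S_dn) = (20.9231−102.8124)/(154.5700−69.2900) = -0.9602. V = [p*·20.9231 + (1−p*)·102.8124]/1.27 = 30.9828. B = V − Δ·S = 133.3444.
(1,1): S=237.8000. Δ = (V_up−V_dn)/(S_up−S_dn) = (0.0000−20.9231)/(344.8100−154.5700) = -0.1100. V = [p*·0.0000 + (1−p*)·20.9231]/1.27 = 3.7069. B = V − Δ·S = 29.8608.
(0,0): S=164.0000. Δ = (V_up−V_dn)/(S_up−S_dn) = (3.7069−30.9828)/(237.8000−106.6000) = -0.2079. V = [p*·3.7069 + (1−p*)·30.9828]/1.27 = 7.7511. B = V − Δ·S = 41.8461.
Root portfolio cost Δ·164+B reproduces V0=7.7511.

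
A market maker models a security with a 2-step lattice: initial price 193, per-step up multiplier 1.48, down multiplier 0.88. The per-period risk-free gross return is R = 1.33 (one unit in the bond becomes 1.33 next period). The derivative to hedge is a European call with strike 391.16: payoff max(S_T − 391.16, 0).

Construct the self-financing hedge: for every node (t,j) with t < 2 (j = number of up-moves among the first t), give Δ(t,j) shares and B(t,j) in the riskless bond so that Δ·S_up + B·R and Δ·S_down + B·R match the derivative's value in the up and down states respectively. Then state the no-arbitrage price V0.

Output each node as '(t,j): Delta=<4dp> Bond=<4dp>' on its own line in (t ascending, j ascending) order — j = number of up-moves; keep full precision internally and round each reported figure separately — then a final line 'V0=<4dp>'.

(0,0): Delta=0.1538 Bond=-19.6427
(1,0): Delta=0.0000 Bond=0.0000
(1,1): Delta=0.1843 Bond=-34.8330
V0=10.0445

Under the risk-neutral measure, an up-move has probability p* = (R−d)/(u−d) = 0.7500 and values discount at R = 1.33.
Terminal values V(2,·): V(2,0)=0.0000, V(2,1)=0.0000, V(2,2)=31.5872
Node (1,0) S=169.8400: V=(p*·0.0000+(1−p*)·0.0000)/1.33=0.0000; Δ=(0.0000−0.0000)/(251.3632−149.4592)=0.0000; B=V−Δ·S=0.0000
Node (1,1) S=285.6400: V=(p*·31.5872+(1−p*)·0.0000)/1.33=17.8123; Δ=(31.5872−0.0000)/(422.7472−251.3632)=0.1843; B=V−Δ·S=-34.8330
Node (0,0) S=193.0000: V=(p*·17.8123+(1−p*)·0.0000)/1.33=10.0445; Δ=(17.8123−0.0000)/(285.6400−169.8400)=0.1538; B=V−Δ·S=-19.6427
Self-financing check: at every node Δ·S+B equals the discounted successor values.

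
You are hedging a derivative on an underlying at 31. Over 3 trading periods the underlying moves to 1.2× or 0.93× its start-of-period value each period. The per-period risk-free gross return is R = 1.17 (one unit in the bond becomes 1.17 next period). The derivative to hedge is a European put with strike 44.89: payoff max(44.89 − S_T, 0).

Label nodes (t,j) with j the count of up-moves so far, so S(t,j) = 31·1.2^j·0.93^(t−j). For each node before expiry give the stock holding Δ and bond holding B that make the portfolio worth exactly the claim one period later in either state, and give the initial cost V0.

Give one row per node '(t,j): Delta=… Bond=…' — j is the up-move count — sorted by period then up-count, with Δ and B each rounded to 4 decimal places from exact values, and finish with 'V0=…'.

No-arbitrage ⇒ martingale measure with p* = (R−d)/(u−d) = 0.8889.
Payoff layer (t=3): V(3,0)=19.9549, V(3,1)=12.7157, V(3,2)=3.3748, V(3,3)=0.0000
  t=2,j=0: stock 26.8119 → up 32.1743 (V=12.7157), down 24.9351 (V=19.9549). Price 11.5556; hedge Δ=-1.0000, bond B=38.3675.
  t=2,j=1: stock 34.5960 → up 41.5152 (V=3.3748), down 32.1743 (V=12.7157). Price 3.7715; hedge Δ=-1.0000, bond B=38.3675.
  t=2,j=2: stock 44.6400 → up 53.5680 (V=0.0000), down 41.5152 (V=3.3748). Price 0.3205; hedge Δ=-0.2800, bond B=12.8198.
  t=1,j=0: stock 28.8300 → up 34.5960 (V=3.7715), down 26.8119 (V=11.5556). Price 3.9628; hedge Δ=-1.0000, bond B=32.7928.
  t=1,j=1: stock 37.2000 → up 44.6400 (V=0.3205), down 34.5960 (V=3.7715). Price 0.6017; hedge Δ=-0.3436, bond B=13.3832.
  t=0,j=0: stock 31.0000 → up 37.2000 (V=0.6017), down 28.8300 (V=3.9628). Price 0.8334; hedge Δ=-0.4016, bond B=13.2819.
The time-0 hedge costs 0.8334, which is the no-arbitrage price.

(0,0): Delta=-0.4016 Bond=13.2819
(1,0): Delta=-1.0000 Bond=32.7928
(1,1): Delta=-0.3436 Bond=13.3832
(2,0): Delta=-1.0000 Bond=38.3675
(2,1): Delta=-1.0000 Bond=38.3675
(2,2): Delta=-0.2800 Bond=12.8198
V0=0.8334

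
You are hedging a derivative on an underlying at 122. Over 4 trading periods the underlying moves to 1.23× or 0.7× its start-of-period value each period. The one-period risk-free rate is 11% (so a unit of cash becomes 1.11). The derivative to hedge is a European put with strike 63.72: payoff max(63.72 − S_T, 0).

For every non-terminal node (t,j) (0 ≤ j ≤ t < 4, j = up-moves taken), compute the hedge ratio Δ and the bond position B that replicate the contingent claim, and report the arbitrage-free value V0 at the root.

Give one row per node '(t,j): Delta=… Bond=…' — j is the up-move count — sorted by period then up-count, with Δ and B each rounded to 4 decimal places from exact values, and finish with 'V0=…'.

(0,0): Delta=-0.0194 Bond=2.7151
(1,0): Delta=-0.0973 Bond=9.6699
(1,1): Delta=-0.0064 Bond=1.0656
(2,0): Delta=-0.4122 Bond=29.5581
(2,1): Delta=-0.0449 Bond=5.2240
(2,2): Delta=0.0000 Bond=0.0000
(3,0): Delta=-1.0000 Bond=57.4054
(3,1): Delta=-0.3143 Bond=25.6107
(3,2): Delta=0.0000 Bond=0.0000
(3,3): Delta=0.0000 Bond=0.0000
V0=0.3494

Under the risk-neutral measure, an up-move has probability p* = (R−d)/(u−d) = 0.7736 and values discount at R = 1.11.
Terminal payoffs: V(4,0)=34.4278, V(4,1)=12.2494, V(4,2)=0.0000, V(4,3)=0.0000, V(4,4)=0.0000
(3,0): S=41.8460. Δ = (V_up−V_dn)/(S_up−S_dn) = (12.2494−34.4278)/(51.4706−29.2922) = -1.0000. V = [p*·12.2494 + (1−p*)·34.4278]/1.11 = 15.5594. B = V − Δ·S = 57.4054.
(3,1): S=73.5294. Δ = (V_up−V_dn)/(S_up−S_dn) = (0.0000−12.2494)/(90.4412−51.4706) = -0.3143. V = [p*·0.0000 + (1−p*)·12.2494]/1.11 = 2.4986. B = V − Δ·S = 25.6107.
(3,2): S=129.2017. Δ = (V_up−V_dn)/(S_up−S_dn) = (0.0000−0.0000)/(158.9180−90.4412) = 0.0000. V = [p*·0.0000 + (1−p*)·0.0000]/1.11 = 0.0000. B = V − Δ·S = 0.0000.
(3,3): S=227.0258. Δ = (V_up−V_dn)/(S_up−S_dn) = (0.0000−0.0000)/(279.2417−158.9180) = 0.0000. V = [p*·0.0000 + (1−p*)·0.0000]/1.11 = 0.0000. B = V − Δ·S = 0.0000.
(2,0): S=59.7800. Δ = (V_up−V_dn)/(S_up−S_dn) = (2.4986−15.5594)/(73.5294−41.8460) = -0.4122. V = [p*·2.4986 + (1−p*)·15.5594]/1.11 = 4.9151. B = V − Δ·S = 29.5581.
(2,1): S=105.0420. Δ = (V_up−V_dn)/(S_up−S_dn) = (0.0000−2.4986)/(129.2017−73.5294) = -0.0449. V = [p*·0.0000 + (1−p*)·2.4986]/1.11 = 0.5097. B = V − Δ·S = 5.2240.
(2,2): S=184.5738. Δ = (V_up−V_dn)/(S_up−S_dn) = (0.0000−0.0000)/(227.0258−129.2017) = 0.0000. V = [p*·0.0000 + (1−p*)·0.0000]/1.11 = 0.0000. B = V − Δ·S = 0.0000.
(1,0): S=85.4000. Δ = (V_up−V_dn)/(S_up−S_dn) = (0.5097−4.9151)/(105.0420−59.7800) = -0.0973. V = [p*·0.5097 + (1−p*)·4.9151]/1.11 = 1.3578. B = V − Δ·S = 9.6699.
(1,1): S=150.0600. Δ = (V_up−V_dn)/(S_up−S_dn) = (0.0000−0.5097)/(184.5738−105.0420) = -0.0064. V = [p*·0.0000 + (1−p*)·0.5097]/1.11 = 0.1040. B = V − Δ·S = 1.0656.
(0,0): S=122.0000. Δ = (V_up−V_dn)/(S_up−S_dn) = (0.1040−1.3578)/(150.0600−85.4000) = -0.0194. V = [p*·0.1040 + (1−p*)·1.3578]/1.11 = 0.3494. B = V − Δ·S = 2.7151.
Self-financing check: at every node Δ·S+B equals the discounted successor values.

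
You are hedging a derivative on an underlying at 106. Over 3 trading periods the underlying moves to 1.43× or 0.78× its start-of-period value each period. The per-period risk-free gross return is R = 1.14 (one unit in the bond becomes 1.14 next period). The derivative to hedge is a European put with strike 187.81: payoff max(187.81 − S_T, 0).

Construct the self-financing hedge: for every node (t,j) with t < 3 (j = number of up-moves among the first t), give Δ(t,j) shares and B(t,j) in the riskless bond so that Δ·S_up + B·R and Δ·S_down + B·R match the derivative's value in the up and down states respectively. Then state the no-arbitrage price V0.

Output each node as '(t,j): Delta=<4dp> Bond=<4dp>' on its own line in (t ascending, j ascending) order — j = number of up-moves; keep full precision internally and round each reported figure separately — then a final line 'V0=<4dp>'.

Risk-neutral probability p* = (R−d)/(u−d) = (1.14−0.78)/(1.43−0.78) = 0.5538.
Payoff layer (t=3): V(3,0)=137.5075, V(3,1)=95.5887, V(3,2)=18.7377, V(3,3)=0.0000
(2,0): S=64.4904. Δ = (V_up−V_dn)/(S_up−S_dn) = (95.5887−137.5075)/(92.2213−50.3025) = -1.0000. V = [p*·95.5887 + (1−p*)·137.5075]/1.14 = 100.2552. B = V − Δ·S = 164.7456.
(2,1): S=118.2324. Δ = (V_up−V_dn)/(S_up−S_dn) = (18.7377−95.5887)/(169.0723−92.2213) = -1.0000. V = [p*·18.7377 + (1−p*)·95.5887]/1.14 = 46.5132. B = V − Δ·S = 164.7456.
(2,2): S=216.7594. Δ = (V_up−V_dn)/(S_up−S_dn) = (0.0000−18.7377)/(309.9659−169.0723) = -0.1330. V = [p*·0.0000 + (1−p*)·18.7377]/1.14 = 7.3332. B = V − Δ·S = 36.1604.
(1,0): S=82.6800. Δ = (V_up−V_dn)/(S_up−S_dn) = (46.5132−100.2552)/(118.2324−64.4904) = -1.0000. V = [p*·46.5132 + (1−p*)·100.2552]/1.14 = 61.8337. B = V − Δ·S = 144.5137.
(1,1): S=151.5800. Δ = (V_up−V_dn)/(S_up−S_dn) = (7.3332−46.5132)/(216.7594−118.2324) = -0.3977. V = [p*·7.3332 + (1−p*)·46.5132]/1.14 = 21.7663. B = V − Δ·S = 82.0432.
(0,0): S=106.0000. Δ = (V_up−V_dn)/(S_up−S_dn) = (21.7663−61.8337)/(151.5800−82.6800) = -0.5815. V = [p*·21.7663 + (1−p*)·61.8337]/1.14 = 34.7741. B = V − Δ·S = 96.4163.
Check: Δ(0,0)·S0 + B(0,0) = 34.7741 = V0.

(0,0): Delta=-0.5815 Bond=96.4163
(1,0): Delta=-1.0000 Bond=144.5137
(1,1): Delta=-0.3977 Bond=82.0432
(2,0): Delta=-1.0000 Bond=164.7456
(2,1): Delta=-1.0000 Bond=164.7456
(2,2): Delta=-0.1330 Bond=36.1604
V0=34.7741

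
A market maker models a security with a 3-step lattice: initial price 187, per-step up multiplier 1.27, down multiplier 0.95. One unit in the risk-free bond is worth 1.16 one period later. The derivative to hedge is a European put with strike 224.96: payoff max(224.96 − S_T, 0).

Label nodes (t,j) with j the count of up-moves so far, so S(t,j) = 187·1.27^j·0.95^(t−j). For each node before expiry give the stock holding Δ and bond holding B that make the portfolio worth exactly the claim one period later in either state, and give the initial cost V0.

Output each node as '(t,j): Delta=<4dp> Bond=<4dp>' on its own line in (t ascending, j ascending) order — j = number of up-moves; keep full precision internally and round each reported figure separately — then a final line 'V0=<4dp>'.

(0,0): Delta=-0.1388 Bond=29.2189
(1,0): Delta=-0.3873 Bond=78.0347
(1,1): Delta=-0.0414 Bond=10.7726
(2,0): Delta=-1.0000 Bond=193.9310
(2,1): Delta=-0.1472 Bond=36.3526
(2,2): Delta=0.0000 Bond=0.0000
V0=3.2655

Risk-neutral probability p* = (R−d)/(u−d) = (1.16−0.95)/(1.27−0.95) = 0.6562.
Terminal values V(3,·): V(3,0)=64.6309, V(3,1)=10.6253, V(3,2)=0.0000, V(3,3)=0.0000
  t=2,j=0: stock 168.7675 → up 214.3347 (V=10.6253), down 160.3291 (V=64.6309). Price 25.1635; hedge Δ=-1.0000, bond B=193.9310.
  t=2,j=1: stock 225.6155 → up 286.5317 (V=0.0000), down 214.3347 (V=10.6253). Price 3.1487; hedge Δ=-0.1472, bond B=36.3526.
  t=2,j=2: stock 301.6123 → up 383.0476 (V=0.0000), down 286.5317 (V=0.0000). Price 0.0000; hedge Δ=0.0000, bond B=0.0000.
  t=1,j=0: stock 177.6500 → up 225.6155 (V=3.1487), down 168.7675 (V=25.1635). Price 9.2382; hedge Δ=-0.3873, bond B=78.0347.
  t=1,j=1: stock 237.4900 → up 301.6123 (V=0.0000), down 225.6155 (V=3.1487). Price 0.9331; hedge Δ=-0.0414, bond B=10.7726.
  t=0,j=0: stock 187.0000 → up 237.4900 (V=0.9331), down 177.6500 (V=9.2382). Price 3.2655; hedge Δ=-0.1388, bond B=29.2189.
Self-financing check: at every node Δ·S+B equals the discounted successor values.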